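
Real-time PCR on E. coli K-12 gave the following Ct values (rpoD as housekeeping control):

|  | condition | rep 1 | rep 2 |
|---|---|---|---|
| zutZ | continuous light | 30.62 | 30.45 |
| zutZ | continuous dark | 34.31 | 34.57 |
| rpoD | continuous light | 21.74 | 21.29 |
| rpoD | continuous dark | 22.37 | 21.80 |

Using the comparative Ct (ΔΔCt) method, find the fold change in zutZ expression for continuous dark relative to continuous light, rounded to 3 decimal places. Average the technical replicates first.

0.099

Mean Ct: zutZ continuous light 30.535; zutZ continuous dark 34.440; rpoD continuous light 21.515; rpoD continuous dark 22.085
ΔCt(continuous light) = 30.535 − 21.515 = 9.020
ΔCt(continuous dark) = 34.440 − 22.085 = 12.355
ΔΔCt = 12.355 − 9.020 = 3.335
Fold change = 2^(−3.335) = 0.0991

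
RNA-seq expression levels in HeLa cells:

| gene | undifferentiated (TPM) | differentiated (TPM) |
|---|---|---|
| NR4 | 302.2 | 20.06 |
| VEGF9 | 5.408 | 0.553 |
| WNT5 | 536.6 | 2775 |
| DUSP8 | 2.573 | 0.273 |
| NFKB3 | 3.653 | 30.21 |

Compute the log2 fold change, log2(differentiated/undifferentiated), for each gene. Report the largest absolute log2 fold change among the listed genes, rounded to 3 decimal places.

log2(20.06/302.2) = -3.913  (NR4)
log2(0.553/5.408) = -3.290  (VEGF9)
log2(2775/536.6) = 2.371  (WNT5)
log2(0.273/2.573) = -3.236  (DUSP8)
log2(30.21/3.653) = 3.048  (NFKB3)
The largest magnitude belongs to NR4.

3.913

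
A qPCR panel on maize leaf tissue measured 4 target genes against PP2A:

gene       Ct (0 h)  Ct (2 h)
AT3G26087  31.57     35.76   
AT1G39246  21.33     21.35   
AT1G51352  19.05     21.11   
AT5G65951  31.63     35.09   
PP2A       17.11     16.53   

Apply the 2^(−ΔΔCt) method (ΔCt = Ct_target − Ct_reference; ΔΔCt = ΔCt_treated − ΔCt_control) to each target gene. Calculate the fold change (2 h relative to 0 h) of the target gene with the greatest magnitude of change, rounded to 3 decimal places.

AT3G26087: ΔΔCt = (35.76−16.53) − (31.57−17.11) = 19.23 − 14.46 = 4.77; fold change = 2^-4.77 = 0.037
AT1G39246: ΔΔCt = (21.35−16.53) − (21.33−17.11) = 4.82 − 4.22 = 0.60; fold change = 2^-0.60 = 0.660
AT1G51352: ΔΔCt = (21.11−16.53) − (19.05−17.11) = 4.58 − 1.94 = 2.64; fold change = 2^-2.64 = 0.160
AT5G65951: ΔΔCt = (35.09−16.53) − (31.63−17.11) = 18.56 − 14.52 = 4.04; fold change = 2^-4.04 = 0.061
AT3G26087 has the largest |ΔΔCt| = 4.77.

0.037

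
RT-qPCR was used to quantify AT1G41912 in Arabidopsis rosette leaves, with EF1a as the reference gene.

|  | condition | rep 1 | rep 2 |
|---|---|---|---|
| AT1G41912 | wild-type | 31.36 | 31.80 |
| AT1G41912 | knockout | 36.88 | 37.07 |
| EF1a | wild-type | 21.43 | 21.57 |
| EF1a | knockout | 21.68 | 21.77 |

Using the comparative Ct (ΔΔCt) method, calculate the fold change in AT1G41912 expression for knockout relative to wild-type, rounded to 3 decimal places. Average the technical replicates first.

0.028

Mean Ct: AT1G41912 wild-type 31.580; AT1G41912 knockout 36.975; EF1a wild-type 21.500; EF1a knockout 21.725
ΔCt(wild-type) = 31.580 − 21.500 = 10.080
ΔCt(knockout) = 36.975 − 21.725 = 15.250
ΔΔCt = 15.250 − 10.080 = 5.170
Fold change = 2^(−5.170) = 0.0278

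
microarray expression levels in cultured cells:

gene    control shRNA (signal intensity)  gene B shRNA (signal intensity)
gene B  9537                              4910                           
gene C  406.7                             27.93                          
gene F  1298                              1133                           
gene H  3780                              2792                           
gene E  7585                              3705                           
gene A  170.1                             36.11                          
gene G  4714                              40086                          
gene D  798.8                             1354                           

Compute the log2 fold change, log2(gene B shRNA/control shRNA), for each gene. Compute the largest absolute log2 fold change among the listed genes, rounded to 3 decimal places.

3.864

log2(4910/9537) = -0.958  (gene B)
log2(27.93/406.7) = -3.864  (gene C)
log2(1133/1298) = -0.196  (gene F)
log2(2792/3780) = -0.437  (gene H)
log2(3705/7585) = -1.034  (gene E)
log2(36.11/170.1) = -2.236  (gene A)
log2(40086/4714) = 3.088  (gene G)
log2(1354/798.8) = 0.761  (gene D)
The largest magnitude belongs to gene C.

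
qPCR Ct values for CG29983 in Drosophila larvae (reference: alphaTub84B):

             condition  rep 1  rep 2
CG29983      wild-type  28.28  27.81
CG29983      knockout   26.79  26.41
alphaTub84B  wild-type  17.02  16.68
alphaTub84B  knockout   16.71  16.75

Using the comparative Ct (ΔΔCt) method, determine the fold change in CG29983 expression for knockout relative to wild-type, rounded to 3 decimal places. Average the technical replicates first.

2.505

Mean Ct: CG29983 wild-type 28.045; CG29983 knockout 26.600; alphaTub84B wild-type 16.850; alphaTub84B knockout 16.730
ΔCt(wild-type) = 28.045 − 16.850 = 11.195
ΔCt(knockout) = 26.600 − 16.730 = 9.870
ΔΔCt = 9.870 − 11.195 = -1.325
Fold change = 2^(−(-1.325)) = 2^1.325 = 2.5053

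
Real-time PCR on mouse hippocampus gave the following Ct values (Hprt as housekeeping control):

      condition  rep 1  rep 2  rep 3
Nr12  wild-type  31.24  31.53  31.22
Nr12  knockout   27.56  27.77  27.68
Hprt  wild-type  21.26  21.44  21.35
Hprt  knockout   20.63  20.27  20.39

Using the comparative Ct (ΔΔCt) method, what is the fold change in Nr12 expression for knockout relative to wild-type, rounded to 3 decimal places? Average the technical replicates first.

6.681

Mean Ct: Nr12 wild-type 31.330; Nr12 knockout 27.670; Hprt wild-type 21.350; Hprt knockout 20.430
ΔCt(wild-type) = 31.330 − 21.350 = 9.980
ΔCt(knockout) = 27.670 − 20.430 = 7.240
ΔΔCt = 7.240 − 9.980 = -2.740
Fold change = 2^(−(-2.740)) = 2^2.740 = 6.6807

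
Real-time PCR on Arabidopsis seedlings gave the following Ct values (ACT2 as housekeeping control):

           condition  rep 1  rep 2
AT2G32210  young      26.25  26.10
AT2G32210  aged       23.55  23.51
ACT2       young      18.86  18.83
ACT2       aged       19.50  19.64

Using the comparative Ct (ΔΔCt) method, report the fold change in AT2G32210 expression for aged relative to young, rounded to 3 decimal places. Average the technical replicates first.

10.339

Mean Ct: AT2G32210 young 26.175; AT2G32210 aged 23.530; ACT2 young 18.845; ACT2 aged 19.570
ΔCt(young) = 26.175 − 18.845 = 7.330
ΔCt(aged) = 23.530 − 19.570 = 3.960
ΔΔCt = 3.960 − 7.330 = -3.370
Fold change = 2^(−(-3.370)) = 2^3.370 = 10.3388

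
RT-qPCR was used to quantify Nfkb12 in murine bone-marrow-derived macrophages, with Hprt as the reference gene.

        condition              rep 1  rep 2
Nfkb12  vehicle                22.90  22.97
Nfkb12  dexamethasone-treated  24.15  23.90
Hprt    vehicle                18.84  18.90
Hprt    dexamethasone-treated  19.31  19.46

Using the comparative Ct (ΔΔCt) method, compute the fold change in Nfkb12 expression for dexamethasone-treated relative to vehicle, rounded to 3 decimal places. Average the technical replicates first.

Mean Ct: Nfkb12 vehicle 22.935; Nfkb12 dexamethasone-treated 24.025; Hprt vehicle 18.870; Hprt dexamethasone-treated 19.385
ΔCt(vehicle) = 22.935 − 18.870 = 4.065
ΔCt(dexamethasone-treated) = 24.025 − 19.385 = 4.640
ΔΔCt = 4.640 − 4.065 = 0.575
Fold change = 2^(−0.575) = 0.6713

0.671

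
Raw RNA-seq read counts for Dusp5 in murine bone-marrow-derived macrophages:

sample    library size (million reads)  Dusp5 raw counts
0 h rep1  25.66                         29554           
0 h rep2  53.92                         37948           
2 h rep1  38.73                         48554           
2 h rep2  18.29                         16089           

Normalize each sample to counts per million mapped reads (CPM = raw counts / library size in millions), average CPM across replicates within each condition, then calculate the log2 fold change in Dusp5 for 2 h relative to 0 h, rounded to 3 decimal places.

CPM(0 h rep1) = 29554 / 25.66 = 1151.7537
CPM(0 h rep2) = 37948 / 53.92 = 703.7834
CPM(2 h rep1) = 48554 / 38.73 = 1253.6535
CPM(2 h rep2) = 16089 / 18.29 = 879.6610
mean CPM(0 h) = 927.7685; mean CPM(2 h) = 1066.6573
Fold change = 1066.6573 / 927.7685 = 1.14970
log2(1.14970) = 0.2013

0.201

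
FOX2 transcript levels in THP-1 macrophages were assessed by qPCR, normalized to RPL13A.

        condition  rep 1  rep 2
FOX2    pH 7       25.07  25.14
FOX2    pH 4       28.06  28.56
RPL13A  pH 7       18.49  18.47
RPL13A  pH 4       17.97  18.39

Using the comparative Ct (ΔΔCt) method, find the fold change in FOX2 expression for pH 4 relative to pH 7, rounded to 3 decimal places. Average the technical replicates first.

0.088

Mean Ct: FOX2 pH 7 25.105; FOX2 pH 4 28.310; RPL13A pH 7 18.480; RPL13A pH 4 18.180
ΔCt(pH 7) = 25.105 − 18.480 = 6.625
ΔCt(pH 4) = 28.310 − 18.180 = 10.130
ΔΔCt = 10.130 − 6.625 = 3.505
Fold change = 2^(−3.505) = 0.0881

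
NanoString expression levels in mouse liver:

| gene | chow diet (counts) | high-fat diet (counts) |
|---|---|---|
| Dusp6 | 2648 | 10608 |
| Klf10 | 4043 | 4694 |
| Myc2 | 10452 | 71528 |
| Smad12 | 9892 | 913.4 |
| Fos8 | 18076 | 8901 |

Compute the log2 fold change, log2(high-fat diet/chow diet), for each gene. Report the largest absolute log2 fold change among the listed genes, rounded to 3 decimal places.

log2(10608/2648) = 2.002  (Dusp6)
log2(4694/4043) = 0.215  (Klf10)
log2(71528/10452) = 2.775  (Myc2)
log2(913.4/9892) = -3.437  (Smad12)
log2(8901/18076) = -1.022  (Fos8)
The largest magnitude belongs to Smad12.

3.437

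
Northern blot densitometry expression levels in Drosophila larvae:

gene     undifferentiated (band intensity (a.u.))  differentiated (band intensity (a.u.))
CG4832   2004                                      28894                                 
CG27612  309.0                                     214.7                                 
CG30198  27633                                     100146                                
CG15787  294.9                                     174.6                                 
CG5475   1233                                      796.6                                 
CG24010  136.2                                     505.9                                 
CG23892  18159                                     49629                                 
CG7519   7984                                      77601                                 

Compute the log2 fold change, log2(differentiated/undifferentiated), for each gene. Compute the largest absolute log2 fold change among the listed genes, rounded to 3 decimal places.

log2(28894/2004) = 3.850  (CG4832)
log2(214.7/309.0) = -0.525  (CG27612)
log2(100146/27633) = 1.858  (CG30198)
log2(174.6/294.9) = -0.756  (CG15787)
log2(796.6/1233) = -0.630  (CG5475)
log2(505.9/136.2) = 1.893  (CG24010)
log2(49629/18159) = 1.450  (CG23892)
log2(77601/7984) = 3.281  (CG7519)
The largest magnitude belongs to CG4832.

3.850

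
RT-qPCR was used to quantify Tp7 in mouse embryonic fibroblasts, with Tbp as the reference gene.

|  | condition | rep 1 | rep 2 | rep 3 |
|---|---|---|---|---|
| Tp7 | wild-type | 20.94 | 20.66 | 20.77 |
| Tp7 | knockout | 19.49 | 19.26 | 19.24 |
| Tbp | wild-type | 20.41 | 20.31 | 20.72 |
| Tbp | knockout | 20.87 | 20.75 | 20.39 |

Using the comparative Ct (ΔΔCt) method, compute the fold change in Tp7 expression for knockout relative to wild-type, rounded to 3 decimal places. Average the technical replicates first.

3.138

Mean Ct: Tp7 wild-type 20.790; Tp7 knockout 19.330; Tbp wild-type 20.480; Tbp knockout 20.670
ΔCt(wild-type) = 20.790 − 20.480 = 0.310
ΔCt(knockout) = 19.330 − 20.670 = -1.340
ΔΔCt = -1.340 − 0.310 = -1.650
Fold change = 2^(−(-1.650)) = 2^1.650 = 3.1383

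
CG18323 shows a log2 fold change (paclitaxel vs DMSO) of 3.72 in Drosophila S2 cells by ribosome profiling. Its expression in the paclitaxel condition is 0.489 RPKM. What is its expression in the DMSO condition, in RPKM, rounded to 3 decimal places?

Fold change = 2^(3.72) = 13.1775
DMSO expression = 0.489 / 13.1775 = 0.037

0.037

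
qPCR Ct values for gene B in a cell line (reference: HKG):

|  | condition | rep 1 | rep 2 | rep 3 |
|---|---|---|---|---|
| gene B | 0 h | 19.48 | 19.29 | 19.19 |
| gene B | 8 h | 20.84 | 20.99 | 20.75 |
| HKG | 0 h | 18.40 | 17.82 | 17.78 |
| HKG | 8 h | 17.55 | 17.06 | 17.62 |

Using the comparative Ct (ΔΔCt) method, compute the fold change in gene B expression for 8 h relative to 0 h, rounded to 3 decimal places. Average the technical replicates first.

Mean Ct: gene B 0 h 19.320; gene B 8 h 20.860; HKG 0 h 18.000; HKG 8 h 17.410
ΔCt(0 h) = 19.320 − 18.000 = 1.320
ΔCt(8 h) = 20.860 − 17.410 = 3.450
ΔΔCt = 3.450 − 1.320 = 2.130
Fold change = 2^(−2.130) = 0.2285

0.228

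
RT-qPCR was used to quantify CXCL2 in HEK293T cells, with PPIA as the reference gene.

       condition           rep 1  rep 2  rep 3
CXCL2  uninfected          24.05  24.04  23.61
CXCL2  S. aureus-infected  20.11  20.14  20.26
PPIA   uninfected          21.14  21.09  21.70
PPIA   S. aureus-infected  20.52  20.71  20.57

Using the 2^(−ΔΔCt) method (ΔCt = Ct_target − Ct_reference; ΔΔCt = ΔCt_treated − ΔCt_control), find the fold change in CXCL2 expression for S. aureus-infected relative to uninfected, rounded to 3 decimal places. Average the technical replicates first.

Mean Ct: CXCL2 uninfected 23.900; CXCL2 S. aureus-infected 20.170; PPIA uninfected 21.310; PPIA S. aureus-infected 20.600
ΔCt(uninfected) = 23.900 − 21.310 = 2.590
ΔCt(S. aureus-infected) = 20.170 − 20.600 = -0.430
ΔΔCt = -0.430 − 2.590 = -3.020
Fold change = 2^(−(-3.020)) = 2^3.020 = 8.1117

8.112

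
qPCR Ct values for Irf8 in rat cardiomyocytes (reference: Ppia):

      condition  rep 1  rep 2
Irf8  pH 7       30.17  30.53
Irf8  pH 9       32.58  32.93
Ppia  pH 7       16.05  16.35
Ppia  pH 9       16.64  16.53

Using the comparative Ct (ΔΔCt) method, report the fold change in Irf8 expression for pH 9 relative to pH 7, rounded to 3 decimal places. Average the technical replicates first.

0.247

Mean Ct: Irf8 pH 7 30.350; Irf8 pH 9 32.755; Ppia pH 7 16.200; Ppia pH 9 16.585
ΔCt(pH 7) = 30.350 − 16.200 = 14.150
ΔCt(pH 9) = 32.755 − 16.585 = 16.170
ΔΔCt = 16.170 − 14.150 = 2.020
Fold change = 2^(−2.020) = 0.2466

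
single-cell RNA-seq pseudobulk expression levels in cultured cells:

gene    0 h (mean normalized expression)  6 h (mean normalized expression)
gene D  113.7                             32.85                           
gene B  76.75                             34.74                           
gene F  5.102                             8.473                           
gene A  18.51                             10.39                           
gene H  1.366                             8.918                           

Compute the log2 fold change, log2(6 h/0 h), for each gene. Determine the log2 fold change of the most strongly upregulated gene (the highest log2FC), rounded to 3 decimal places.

2.707

log2(32.85/113.7) = -1.791  (gene D)
log2(34.74/76.75) = -1.144  (gene B)
log2(8.473/5.102) = 0.732  (gene F)
log2(10.39/18.51) = -0.833  (gene A)
log2(8.918/1.366) = 2.707  (gene H)
gene H is most strongly upregulated.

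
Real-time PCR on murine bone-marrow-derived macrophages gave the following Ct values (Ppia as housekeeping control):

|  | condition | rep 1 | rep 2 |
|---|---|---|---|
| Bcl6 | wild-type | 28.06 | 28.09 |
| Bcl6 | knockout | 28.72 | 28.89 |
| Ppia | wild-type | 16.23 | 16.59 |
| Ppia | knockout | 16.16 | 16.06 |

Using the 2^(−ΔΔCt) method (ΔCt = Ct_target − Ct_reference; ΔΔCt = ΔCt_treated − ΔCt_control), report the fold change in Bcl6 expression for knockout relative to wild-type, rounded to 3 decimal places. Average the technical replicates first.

0.490

Mean Ct: Bcl6 wild-type 28.075; Bcl6 knockout 28.805; Ppia wild-type 16.410; Ppia knockout 16.110
ΔCt(wild-type) = 28.075 − 16.410 = 11.665
ΔCt(knockout) = 28.805 − 16.110 = 12.695
ΔΔCt = 12.695 − 11.665 = 1.030
Fold change = 2^(−1.030) = 0.4897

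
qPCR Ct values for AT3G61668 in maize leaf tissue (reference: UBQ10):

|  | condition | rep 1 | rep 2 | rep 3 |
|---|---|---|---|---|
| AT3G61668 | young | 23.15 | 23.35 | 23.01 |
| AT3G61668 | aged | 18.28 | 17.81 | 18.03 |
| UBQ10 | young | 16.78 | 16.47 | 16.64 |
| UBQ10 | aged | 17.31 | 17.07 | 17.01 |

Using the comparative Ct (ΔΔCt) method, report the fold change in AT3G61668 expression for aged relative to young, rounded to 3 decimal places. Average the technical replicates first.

Mean Ct: AT3G61668 young 23.170; AT3G61668 aged 18.040; UBQ10 young 16.630; UBQ10 aged 17.130
ΔCt(young) = 23.170 − 16.630 = 6.540
ΔCt(aged) = 18.040 − 17.130 = 0.910
ΔΔCt = 0.910 − 6.540 = -5.630
Fold change = 2^(−(-5.630)) = 2^5.630 = 49.5221

49.522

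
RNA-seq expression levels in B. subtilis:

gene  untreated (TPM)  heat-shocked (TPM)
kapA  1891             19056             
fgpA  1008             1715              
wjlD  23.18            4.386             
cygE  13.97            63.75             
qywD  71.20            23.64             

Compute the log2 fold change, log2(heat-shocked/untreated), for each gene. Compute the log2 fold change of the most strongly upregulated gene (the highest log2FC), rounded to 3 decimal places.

log2(19056/1891) = 3.333  (kapA)
log2(1715/1008) = 0.767  (fgpA)
log2(4.386/23.18) = -2.402  (wjlD)
log2(63.75/13.97) = 2.190  (cygE)
log2(23.64/71.20) = -1.591  (qywD)
kapA is most strongly upregulated.

3.333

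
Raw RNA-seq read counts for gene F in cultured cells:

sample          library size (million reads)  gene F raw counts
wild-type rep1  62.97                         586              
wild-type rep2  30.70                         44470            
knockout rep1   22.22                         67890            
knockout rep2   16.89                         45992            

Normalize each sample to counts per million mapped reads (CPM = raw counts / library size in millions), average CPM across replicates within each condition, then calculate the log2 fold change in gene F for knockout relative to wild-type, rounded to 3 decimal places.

CPM(wild-type rep1) = 586 / 62.97 = 9.3060
CPM(wild-type rep2) = 44470 / 30.70 = 1448.5342
CPM(knockout rep1) = 67890 / 22.22 = 3055.3555
CPM(knockout rep2) = 45992 / 16.89 = 2723.0314
mean CPM(wild-type) = 728.9201; mean CPM(knockout) = 2889.1935
Fold change = 2889.1935 / 728.9201 = 3.96366
log2(3.96366) = 1.9868

1.987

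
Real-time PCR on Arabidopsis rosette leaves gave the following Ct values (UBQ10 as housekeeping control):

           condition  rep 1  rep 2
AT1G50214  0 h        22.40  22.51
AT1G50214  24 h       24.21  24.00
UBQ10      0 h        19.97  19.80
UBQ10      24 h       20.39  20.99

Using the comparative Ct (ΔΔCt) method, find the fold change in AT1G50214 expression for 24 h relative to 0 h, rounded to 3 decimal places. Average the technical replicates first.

Mean Ct: AT1G50214 0 h 22.455; AT1G50214 24 h 24.105; UBQ10 0 h 19.885; UBQ10 24 h 20.690
ΔCt(0 h) = 22.455 − 19.885 = 2.570
ΔCt(24 h) = 24.105 − 20.690 = 3.415
ΔΔCt = 3.415 − 2.570 = 0.845
Fold change = 2^(−0.845) = 0.5567

0.557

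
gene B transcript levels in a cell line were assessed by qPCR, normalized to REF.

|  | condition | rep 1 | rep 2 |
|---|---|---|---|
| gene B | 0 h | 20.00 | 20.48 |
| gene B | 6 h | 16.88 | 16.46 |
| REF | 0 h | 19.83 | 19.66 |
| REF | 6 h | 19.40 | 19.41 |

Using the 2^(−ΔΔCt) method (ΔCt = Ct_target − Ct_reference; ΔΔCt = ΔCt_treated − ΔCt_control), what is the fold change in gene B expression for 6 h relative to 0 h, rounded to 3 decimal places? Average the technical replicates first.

9.383

Mean Ct: gene B 0 h 20.240; gene B 6 h 16.670; REF 0 h 19.745; REF 6 h 19.405
ΔCt(0 h) = 20.240 − 19.745 = 0.495
ΔCt(6 h) = 16.670 − 19.405 = -2.735
ΔΔCt = -2.735 − 0.495 = -3.230
Fold change = 2^(−(-3.230)) = 2^3.230 = 9.3827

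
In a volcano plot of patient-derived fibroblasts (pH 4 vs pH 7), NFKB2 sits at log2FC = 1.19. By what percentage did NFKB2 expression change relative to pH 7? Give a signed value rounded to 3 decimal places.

128.153%

Fold change = 2^(1.19) = 2.2815
Percent change = (FC − 1) × 100% = (2.2815 − 1) × 100 = 128.153%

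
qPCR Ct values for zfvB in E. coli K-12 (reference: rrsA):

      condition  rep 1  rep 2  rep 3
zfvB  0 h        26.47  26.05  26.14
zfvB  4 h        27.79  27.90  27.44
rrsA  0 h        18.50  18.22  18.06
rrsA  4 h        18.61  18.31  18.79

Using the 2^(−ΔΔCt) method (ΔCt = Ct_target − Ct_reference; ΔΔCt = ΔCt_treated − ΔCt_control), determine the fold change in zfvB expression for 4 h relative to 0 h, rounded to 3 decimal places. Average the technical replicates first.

0.441

Mean Ct: zfvB 0 h 26.220; zfvB 4 h 27.710; rrsA 0 h 18.260; rrsA 4 h 18.570
ΔCt(0 h) = 26.220 − 18.260 = 7.960
ΔCt(4 h) = 27.710 − 18.570 = 9.140
ΔΔCt = 9.140 − 7.960 = 1.180
Fold change = 2^(−1.180) = 0.4414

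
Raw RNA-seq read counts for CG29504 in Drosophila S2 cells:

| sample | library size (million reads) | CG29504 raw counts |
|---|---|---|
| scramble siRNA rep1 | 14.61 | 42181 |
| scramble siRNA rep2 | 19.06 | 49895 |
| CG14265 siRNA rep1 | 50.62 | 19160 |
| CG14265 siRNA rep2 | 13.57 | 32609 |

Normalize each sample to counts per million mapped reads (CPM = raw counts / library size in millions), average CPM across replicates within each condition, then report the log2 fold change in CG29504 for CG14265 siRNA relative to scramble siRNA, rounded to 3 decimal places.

-0.985

CPM(scramble siRNA rep1) = 42181 / 14.61 = 2887.1321
CPM(scramble siRNA rep2) = 49895 / 19.06 = 2617.7859
CPM(CG14265 siRNA rep1) = 19160 / 50.62 = 378.5065
CPM(CG14265 siRNA rep2) = 32609 / 13.57 = 2403.0214
mean CPM(scramble siRNA) = 2752.4590; mean CPM(CG14265 siRNA) = 1390.7639
Fold change = 1390.7639 / 2752.4590 = 0.50528
log2(0.50528) = -0.9848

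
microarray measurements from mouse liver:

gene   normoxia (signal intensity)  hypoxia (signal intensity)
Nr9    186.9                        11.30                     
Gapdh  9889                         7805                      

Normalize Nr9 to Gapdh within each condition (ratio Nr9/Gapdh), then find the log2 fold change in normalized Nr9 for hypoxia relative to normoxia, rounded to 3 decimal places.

-3.706

Nr9/Gapdh (normoxia) = 186.9 / 9889 = 0.0189
Nr9/Gapdh (hypoxia) = 11.30 / 7805 = 0.0014478
Fold change = 0.0014478 / 0.0189 = 0.0766
log2(0.0766) = -3.7064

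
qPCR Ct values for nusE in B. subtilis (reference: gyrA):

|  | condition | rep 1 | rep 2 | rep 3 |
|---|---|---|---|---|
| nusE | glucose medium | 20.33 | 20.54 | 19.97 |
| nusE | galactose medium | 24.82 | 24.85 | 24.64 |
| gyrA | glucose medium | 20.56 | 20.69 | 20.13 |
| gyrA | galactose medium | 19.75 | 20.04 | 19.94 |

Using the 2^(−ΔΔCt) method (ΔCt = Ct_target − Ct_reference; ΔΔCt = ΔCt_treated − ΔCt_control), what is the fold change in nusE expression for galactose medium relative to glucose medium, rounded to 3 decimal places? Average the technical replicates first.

Mean Ct: nusE glucose medium 20.280; nusE galactose medium 24.770; gyrA glucose medium 20.460; gyrA galactose medium 19.910
ΔCt(glucose medium) = 20.280 − 20.460 = -0.180
ΔCt(galactose medium) = 24.770 − 19.910 = 4.860
ΔΔCt = 4.860 − (-0.180) = 5.040
Fold change = 2^(−5.040) = 0.0304

0.030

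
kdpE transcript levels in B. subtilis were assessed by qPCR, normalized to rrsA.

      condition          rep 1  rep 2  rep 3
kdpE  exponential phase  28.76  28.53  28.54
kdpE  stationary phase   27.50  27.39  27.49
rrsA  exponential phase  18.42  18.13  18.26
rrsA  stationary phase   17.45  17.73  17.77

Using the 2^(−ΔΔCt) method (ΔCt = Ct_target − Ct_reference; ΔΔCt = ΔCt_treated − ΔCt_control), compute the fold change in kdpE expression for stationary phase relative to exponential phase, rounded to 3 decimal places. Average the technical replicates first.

1.444

Mean Ct: kdpE exponential phase 28.610; kdpE stationary phase 27.460; rrsA exponential phase 18.270; rrsA stationary phase 17.650
ΔCt(exponential phase) = 28.610 − 18.270 = 10.340
ΔCt(stationary phase) = 27.460 − 17.650 = 9.810
ΔΔCt = 9.810 − 10.340 = -0.530
Fold change = 2^(−(-0.530)) = 2^0.530 = 1.4439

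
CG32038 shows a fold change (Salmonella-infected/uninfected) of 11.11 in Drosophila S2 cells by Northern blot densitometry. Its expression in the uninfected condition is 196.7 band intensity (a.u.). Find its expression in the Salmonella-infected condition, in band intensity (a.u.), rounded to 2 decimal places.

2185.34

Salmonella-infected expression = 196.7 × 11.11 = 2185.34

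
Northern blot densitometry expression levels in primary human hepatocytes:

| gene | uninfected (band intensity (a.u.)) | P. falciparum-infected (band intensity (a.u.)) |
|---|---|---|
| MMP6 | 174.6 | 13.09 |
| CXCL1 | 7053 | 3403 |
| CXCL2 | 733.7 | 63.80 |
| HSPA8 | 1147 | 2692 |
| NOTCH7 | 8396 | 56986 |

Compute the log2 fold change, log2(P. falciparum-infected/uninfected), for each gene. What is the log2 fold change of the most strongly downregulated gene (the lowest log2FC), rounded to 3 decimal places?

-3.738

log2(13.09/174.6) = -3.738  (MMP6)
log2(3403/7053) = -1.051  (CXCL1)
log2(63.80/733.7) = -3.524  (CXCL2)
log2(2692/1147) = 1.231  (HSPA8)
log2(56986/8396) = 2.763  (NOTCH7)
MMP6 is most strongly downregulated.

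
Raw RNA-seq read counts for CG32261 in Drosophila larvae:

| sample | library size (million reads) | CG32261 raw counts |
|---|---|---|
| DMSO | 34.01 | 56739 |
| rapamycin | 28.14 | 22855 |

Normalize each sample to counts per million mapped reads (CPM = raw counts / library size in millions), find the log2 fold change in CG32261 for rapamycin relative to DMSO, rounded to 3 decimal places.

-1.038

CPM(DMSO) = 56739 / 34.01 = 1668.3034
CPM(rapamycin) = 22855 / 28.14 = 812.1891
Fold change = 812.1891 / 1668.3034 = 0.48684
log2(0.48684) = -1.0385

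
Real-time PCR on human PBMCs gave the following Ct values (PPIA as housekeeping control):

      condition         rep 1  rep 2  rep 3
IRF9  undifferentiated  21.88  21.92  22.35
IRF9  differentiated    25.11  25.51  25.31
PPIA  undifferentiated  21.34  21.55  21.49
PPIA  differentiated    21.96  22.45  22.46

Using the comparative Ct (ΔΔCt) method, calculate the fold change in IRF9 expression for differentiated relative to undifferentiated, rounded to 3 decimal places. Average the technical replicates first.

Mean Ct: IRF9 undifferentiated 22.050; IRF9 differentiated 25.310; PPIA undifferentiated 21.460; PPIA differentiated 22.290
ΔCt(undifferentiated) = 22.050 − 21.460 = 0.590
ΔCt(differentiated) = 25.310 − 22.290 = 3.020
ΔΔCt = 3.020 − 0.590 = 2.430
Fold change = 2^(−2.430) = 0.1856

0.186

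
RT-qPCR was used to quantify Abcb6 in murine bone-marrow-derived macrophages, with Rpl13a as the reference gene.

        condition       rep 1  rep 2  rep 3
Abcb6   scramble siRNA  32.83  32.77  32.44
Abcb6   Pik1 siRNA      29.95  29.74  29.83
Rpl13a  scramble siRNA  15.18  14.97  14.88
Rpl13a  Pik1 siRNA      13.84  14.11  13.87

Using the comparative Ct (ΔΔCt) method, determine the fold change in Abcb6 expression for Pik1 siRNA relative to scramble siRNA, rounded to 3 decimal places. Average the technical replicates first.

Mean Ct: Abcb6 scramble siRNA 32.680; Abcb6 Pik1 siRNA 29.840; Rpl13a scramble siRNA 15.010; Rpl13a Pik1 siRNA 13.940
ΔCt(scramble siRNA) = 32.680 − 15.010 = 17.670
ΔCt(Pik1 siRNA) = 29.840 − 13.940 = 15.900
ΔΔCt = 15.900 − 17.670 = -1.770
Fold change = 2^(−(-1.770)) = 2^1.770 = 3.4105

3.411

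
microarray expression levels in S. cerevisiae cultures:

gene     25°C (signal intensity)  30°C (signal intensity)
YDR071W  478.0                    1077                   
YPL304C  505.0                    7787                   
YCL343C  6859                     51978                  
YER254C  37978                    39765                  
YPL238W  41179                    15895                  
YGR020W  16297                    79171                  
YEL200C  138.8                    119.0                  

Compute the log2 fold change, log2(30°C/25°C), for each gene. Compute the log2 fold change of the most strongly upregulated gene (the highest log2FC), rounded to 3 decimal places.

3.947

log2(1077/478.0) = 1.172  (YDR071W)
log2(7787/505.0) = 3.947  (YPL304C)
log2(51978/6859) = 2.922  (YCL343C)
log2(39765/37978) = 0.066  (YER254C)
log2(15895/41179) = -1.373  (YPL238W)
log2(79171/16297) = 2.280  (YGR020W)
log2(119.0/138.8) = -0.222  (YEL200C)
YPL304C is most strongly upregulated.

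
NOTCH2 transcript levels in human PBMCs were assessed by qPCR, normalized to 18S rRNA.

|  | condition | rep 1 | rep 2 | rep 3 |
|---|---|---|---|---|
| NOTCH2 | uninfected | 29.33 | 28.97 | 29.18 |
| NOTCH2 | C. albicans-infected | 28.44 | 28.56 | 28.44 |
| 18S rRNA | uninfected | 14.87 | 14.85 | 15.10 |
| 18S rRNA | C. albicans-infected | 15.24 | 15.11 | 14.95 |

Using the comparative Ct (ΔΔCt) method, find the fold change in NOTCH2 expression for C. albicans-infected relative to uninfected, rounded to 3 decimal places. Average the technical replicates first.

Mean Ct: NOTCH2 uninfected 29.160; NOTCH2 C. albicans-infected 28.480; 18S rRNA uninfected 14.940; 18S rRNA C. albicans-infected 15.100
ΔCt(uninfected) = 29.160 − 14.940 = 14.220
ΔCt(C. albicans-infected) = 28.480 − 15.100 = 13.380
ΔΔCt = 13.380 − 14.220 = -0.840
Fold change = 2^(−(-0.840)) = 2^0.840 = 1.7901

1.790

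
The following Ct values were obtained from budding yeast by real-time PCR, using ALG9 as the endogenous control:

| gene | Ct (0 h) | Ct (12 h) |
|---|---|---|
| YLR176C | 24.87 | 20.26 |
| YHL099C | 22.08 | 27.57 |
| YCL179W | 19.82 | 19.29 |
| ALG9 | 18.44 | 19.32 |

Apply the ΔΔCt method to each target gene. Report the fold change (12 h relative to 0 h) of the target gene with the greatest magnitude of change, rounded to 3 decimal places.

44.942

YLR176C: ΔΔCt = (20.26−19.32) − (24.87−18.44) = 0.94 − 6.43 = -5.49; fold change = 2^5.49 = 44.942
YHL099C: ΔΔCt = (27.57−19.32) − (22.08−18.44) = 8.25 − 3.64 = 4.61; fold change = 2^-4.61 = 0.041
YCL179W: ΔΔCt = (19.29−19.32) − (19.82−18.44) = -0.03 − 1.38 = -1.41; fold change = 2^1.41 = 2.657
YLR176C has the largest |ΔΔCt| = 5.49.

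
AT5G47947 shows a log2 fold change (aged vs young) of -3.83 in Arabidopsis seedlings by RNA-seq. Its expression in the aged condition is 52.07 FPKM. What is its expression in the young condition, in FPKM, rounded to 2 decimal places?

740.51

Fold change = 2^(-3.83) = 0.0703
young expression = 52.07 / 0.0703 = 740.51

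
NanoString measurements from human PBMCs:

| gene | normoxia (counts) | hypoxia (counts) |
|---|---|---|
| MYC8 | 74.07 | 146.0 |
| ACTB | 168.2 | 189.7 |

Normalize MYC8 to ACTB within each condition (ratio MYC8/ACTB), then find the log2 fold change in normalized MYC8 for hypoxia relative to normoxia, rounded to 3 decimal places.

0.805

MYC8/ACTB (normoxia) = 74.07 / 168.2 = 0.44037
MYC8/ACTB (hypoxia) = 146.0 / 189.7 = 0.76964
Fold change = 0.76964 / 0.44037 = 1.7477
log2(1.7477) = 0.8055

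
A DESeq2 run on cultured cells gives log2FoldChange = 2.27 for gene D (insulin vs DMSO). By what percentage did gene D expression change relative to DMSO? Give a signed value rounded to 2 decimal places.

382.32%

Fold change = 2^(2.27) = 4.8232
Percent change = (FC − 1) × 100% = (4.8232 − 1) × 100 = 382.32%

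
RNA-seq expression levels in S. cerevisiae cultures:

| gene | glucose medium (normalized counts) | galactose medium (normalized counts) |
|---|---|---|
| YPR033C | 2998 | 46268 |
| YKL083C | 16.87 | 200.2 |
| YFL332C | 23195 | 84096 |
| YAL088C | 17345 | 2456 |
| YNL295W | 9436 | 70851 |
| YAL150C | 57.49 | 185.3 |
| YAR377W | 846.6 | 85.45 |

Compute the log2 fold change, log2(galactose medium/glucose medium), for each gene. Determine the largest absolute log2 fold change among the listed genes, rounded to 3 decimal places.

log2(46268/2998) = 3.948  (YPR033C)
log2(200.2/16.87) = 3.569  (YKL083C)
log2(84096/23195) = 1.858  (YFL332C)
log2(2456/17345) = -2.820  (YAL088C)
log2(70851/9436) = 2.909  (YNL295W)
log2(185.3/57.49) = 1.688  (YAL150C)
log2(85.45/846.6) = -3.309  (YAR377W)
The largest magnitude belongs to YPR033C.

3.948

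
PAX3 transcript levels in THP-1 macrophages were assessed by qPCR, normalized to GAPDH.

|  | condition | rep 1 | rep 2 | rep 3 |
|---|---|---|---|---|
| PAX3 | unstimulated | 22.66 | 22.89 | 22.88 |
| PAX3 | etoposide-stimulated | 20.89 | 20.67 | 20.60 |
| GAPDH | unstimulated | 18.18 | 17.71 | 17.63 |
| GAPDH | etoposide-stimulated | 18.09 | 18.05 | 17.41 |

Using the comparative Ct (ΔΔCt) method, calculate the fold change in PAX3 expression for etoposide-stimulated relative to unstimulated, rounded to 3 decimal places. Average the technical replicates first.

4.287

Mean Ct: PAX3 unstimulated 22.810; PAX3 etoposide-stimulated 20.720; GAPDH unstimulated 17.840; GAPDH etoposide-stimulated 17.850
ΔCt(unstimulated) = 22.810 − 17.840 = 4.970
ΔCt(etoposide-stimulated) = 20.720 − 17.850 = 2.870
ΔΔCt = 2.870 − 4.970 = -2.100
Fold change = 2^(−(-2.100)) = 2^2.100 = 4.2871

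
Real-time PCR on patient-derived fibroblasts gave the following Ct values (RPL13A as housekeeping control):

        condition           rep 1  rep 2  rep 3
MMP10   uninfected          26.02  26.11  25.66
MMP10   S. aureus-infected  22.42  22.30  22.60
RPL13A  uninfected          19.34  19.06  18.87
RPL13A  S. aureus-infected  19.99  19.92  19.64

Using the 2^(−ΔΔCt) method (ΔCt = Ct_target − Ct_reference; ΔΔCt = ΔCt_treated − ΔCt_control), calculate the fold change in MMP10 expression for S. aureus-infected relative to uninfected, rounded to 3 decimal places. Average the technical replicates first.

19.027

Mean Ct: MMP10 uninfected 25.930; MMP10 S. aureus-infected 22.440; RPL13A uninfected 19.090; RPL13A S. aureus-infected 19.850
ΔCt(uninfected) = 25.930 − 19.090 = 6.840
ΔCt(S. aureus-infected) = 22.440 − 19.850 = 2.590
ΔΔCt = 2.590 − 6.840 = -4.250
Fold change = 2^(−(-4.250)) = 2^4.250 = 19.0273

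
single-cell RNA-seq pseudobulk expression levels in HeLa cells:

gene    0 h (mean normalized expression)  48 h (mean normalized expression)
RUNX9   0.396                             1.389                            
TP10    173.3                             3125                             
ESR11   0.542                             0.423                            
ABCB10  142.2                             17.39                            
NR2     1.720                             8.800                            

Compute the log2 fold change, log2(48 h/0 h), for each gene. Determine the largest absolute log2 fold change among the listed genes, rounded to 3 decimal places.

4.173

log2(1.389/0.396) = 1.810  (RUNX9)
log2(3125/173.3) = 4.173  (TP10)
log2(0.423/0.542) = -0.358  (ESR11)
log2(17.39/142.2) = -3.032  (ABCB10)
log2(8.800/1.720) = 2.355  (NR2)
The largest magnitude belongs to TP10.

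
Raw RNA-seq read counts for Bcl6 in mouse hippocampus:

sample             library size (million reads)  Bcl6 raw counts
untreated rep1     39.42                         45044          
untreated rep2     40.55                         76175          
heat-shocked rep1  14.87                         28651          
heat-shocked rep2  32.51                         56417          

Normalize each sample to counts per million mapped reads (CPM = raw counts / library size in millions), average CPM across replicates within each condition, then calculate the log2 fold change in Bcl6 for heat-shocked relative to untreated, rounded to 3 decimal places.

CPM(untreated rep1) = 45044 / 39.42 = 1142.6687
CPM(untreated rep2) = 76175 / 40.55 = 1878.5450
CPM(heat-shocked rep1) = 28651 / 14.87 = 1926.7653
CPM(heat-shocked rep2) = 56417 / 32.51 = 1735.3737
mean CPM(untreated) = 1510.6069; mean CPM(heat-shocked) = 1831.0695
Fold change = 1831.0695 / 1510.6069 = 1.21214
log2(1.21214) = 0.2776

0.278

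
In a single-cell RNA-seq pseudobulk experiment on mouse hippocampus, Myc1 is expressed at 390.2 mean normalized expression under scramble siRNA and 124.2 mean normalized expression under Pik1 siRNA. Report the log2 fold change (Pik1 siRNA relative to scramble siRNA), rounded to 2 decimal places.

Fold change = 124.2 / 390.2 = 0.3183
log2(0.3183) = -1.652

-1.65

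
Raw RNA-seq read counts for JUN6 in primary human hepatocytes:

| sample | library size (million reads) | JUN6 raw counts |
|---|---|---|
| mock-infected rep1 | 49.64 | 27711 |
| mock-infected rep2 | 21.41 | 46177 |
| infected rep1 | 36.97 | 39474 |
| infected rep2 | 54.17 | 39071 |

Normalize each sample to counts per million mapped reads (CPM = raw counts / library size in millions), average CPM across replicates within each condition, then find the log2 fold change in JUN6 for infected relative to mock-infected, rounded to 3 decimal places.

CPM(mock-infected rep1) = 27711 / 49.64 = 558.2393
CPM(mock-infected rep2) = 46177 / 21.41 = 2156.7959
CPM(infected rep1) = 39474 / 36.97 = 1067.7306
CPM(infected rep2) = 39071 / 54.17 = 721.2664
mean CPM(mock-infected) = 1357.5176; mean CPM(infected) = 894.4985
Fold change = 894.4985 / 1357.5176 = 0.65892
log2(0.65892) = -0.6018

-0.602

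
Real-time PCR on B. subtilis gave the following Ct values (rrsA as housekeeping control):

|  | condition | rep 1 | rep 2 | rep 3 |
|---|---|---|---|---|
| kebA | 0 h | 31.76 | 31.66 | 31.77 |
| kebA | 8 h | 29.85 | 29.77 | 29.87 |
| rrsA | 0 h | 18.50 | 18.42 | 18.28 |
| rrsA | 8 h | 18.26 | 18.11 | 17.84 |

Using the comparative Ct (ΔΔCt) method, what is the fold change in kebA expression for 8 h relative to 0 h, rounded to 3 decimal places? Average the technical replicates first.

Mean Ct: kebA 0 h 31.730; kebA 8 h 29.830; rrsA 0 h 18.400; rrsA 8 h 18.070
ΔCt(0 h) = 31.730 − 18.400 = 13.330
ΔCt(8 h) = 29.830 − 18.070 = 11.760
ΔΔCt = 11.760 − 13.330 = -1.570
Fold change = 2^(−(-1.570)) = 2^1.570 = 2.9690

2.969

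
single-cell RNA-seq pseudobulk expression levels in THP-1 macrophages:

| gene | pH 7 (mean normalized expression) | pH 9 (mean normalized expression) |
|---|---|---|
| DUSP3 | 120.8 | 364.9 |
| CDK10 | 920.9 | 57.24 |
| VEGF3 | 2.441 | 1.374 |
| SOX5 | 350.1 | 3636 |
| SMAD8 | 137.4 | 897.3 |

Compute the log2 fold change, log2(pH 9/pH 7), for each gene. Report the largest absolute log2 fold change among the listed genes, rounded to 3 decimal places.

log2(364.9/120.8) = 1.595  (DUSP3)
log2(57.24/920.9) = -4.008  (CDK10)
log2(1.374/2.441) = -0.829  (VEGF3)
log2(3636/350.1) = 3.377  (SOX5)
log2(897.3/137.4) = 2.707  (SMAD8)
The largest magnitude belongs to CDK10.

4.008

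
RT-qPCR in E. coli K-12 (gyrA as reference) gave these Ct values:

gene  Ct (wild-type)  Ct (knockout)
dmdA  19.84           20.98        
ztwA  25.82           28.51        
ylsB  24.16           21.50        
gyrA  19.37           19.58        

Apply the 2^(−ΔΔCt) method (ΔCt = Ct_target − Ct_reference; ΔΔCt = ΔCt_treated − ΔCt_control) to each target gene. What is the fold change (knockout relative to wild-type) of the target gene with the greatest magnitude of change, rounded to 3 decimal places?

dmdA: ΔΔCt = (20.98−19.58) − (19.84−19.37) = 1.40 − 0.47 = 0.93; fold change = 2^-0.93 = 0.525
ztwA: ΔΔCt = (28.51−19.58) − (25.82−19.37) = 8.93 − 6.45 = 2.48; fold change = 2^-2.48 = 0.179
ylsB: ΔΔCt = (21.50−19.58) − (24.16−19.37) = 1.92 − 4.79 = -2.87; fold change = 2^2.87 = 7.311
ylsB has the largest |ΔΔCt| = 2.87.

7.311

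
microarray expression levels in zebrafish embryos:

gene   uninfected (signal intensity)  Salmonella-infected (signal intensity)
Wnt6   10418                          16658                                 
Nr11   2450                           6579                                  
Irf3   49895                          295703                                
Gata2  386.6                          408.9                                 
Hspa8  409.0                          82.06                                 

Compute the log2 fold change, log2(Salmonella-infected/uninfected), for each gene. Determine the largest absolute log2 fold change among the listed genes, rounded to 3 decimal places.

2.567

log2(16658/10418) = 0.677  (Wnt6)
log2(6579/2450) = 1.425  (Nr11)
log2(295703/49895) = 2.567  (Irf3)
log2(408.9/386.6) = 0.081  (Gata2)
log2(82.06/409.0) = -2.317  (Hspa8)
The largest magnitude belongs to Irf3.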